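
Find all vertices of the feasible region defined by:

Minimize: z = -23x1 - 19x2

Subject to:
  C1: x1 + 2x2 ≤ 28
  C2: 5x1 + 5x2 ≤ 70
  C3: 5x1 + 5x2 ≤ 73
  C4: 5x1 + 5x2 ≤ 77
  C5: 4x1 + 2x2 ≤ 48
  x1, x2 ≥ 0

(0, 0), (12, 0), (10, 4), (0, 14)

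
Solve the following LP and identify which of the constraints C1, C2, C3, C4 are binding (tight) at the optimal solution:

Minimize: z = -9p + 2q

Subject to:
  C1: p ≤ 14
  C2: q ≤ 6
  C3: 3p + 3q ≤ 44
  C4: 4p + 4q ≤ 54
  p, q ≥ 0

At p = 13.5, q = 0, compute slack b - a·x for each constraint:
  C1: 14 − 13.5 = 0.5  (slack)
  C2: 6 − 0 = 6  (slack)
  C3: 44 − 40.5 = 3.5  (slack)
  C4: 54 − 54 = 0  (binding)

Optimal: p = 13.5, q = 0
Binding: C4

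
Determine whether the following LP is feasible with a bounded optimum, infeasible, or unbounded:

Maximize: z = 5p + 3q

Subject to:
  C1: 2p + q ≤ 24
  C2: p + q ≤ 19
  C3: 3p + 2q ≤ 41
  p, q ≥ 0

Feasible with a bounded optimal solution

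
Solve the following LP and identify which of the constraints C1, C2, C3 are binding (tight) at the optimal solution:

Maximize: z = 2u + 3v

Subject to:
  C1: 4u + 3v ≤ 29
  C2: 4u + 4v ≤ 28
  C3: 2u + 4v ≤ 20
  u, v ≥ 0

At u = 4, v = 3, compute slack b - a·x for each constraint:
  C1: 29 − 25 = 4  (slack)
  C2: 28 − 28 = 0  (binding)
  C3: 20 − 20 = 0  (binding)

Optimal: u = 4, v = 3
Binding: C2, C3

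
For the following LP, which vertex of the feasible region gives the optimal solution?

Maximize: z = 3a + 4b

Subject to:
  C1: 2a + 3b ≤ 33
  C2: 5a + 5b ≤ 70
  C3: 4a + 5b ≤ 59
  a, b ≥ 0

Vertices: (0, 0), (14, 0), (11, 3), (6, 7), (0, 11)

Evaluate the objective at each vertex of the feasible region:
  z(0, 0) = 0
  z(14, 0) = 42
  z(11, 3) = 45
  z(6, 7) = 46  ←
  z(0, 11) = 44
The maximum is at a = 6, b = 7.

(6, 7)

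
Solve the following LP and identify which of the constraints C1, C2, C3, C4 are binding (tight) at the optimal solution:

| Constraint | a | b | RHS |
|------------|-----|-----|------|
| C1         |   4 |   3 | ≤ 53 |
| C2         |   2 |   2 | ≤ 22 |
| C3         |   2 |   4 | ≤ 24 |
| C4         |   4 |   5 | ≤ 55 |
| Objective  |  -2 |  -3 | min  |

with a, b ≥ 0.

At a = 10, b = 1, compute slack b - a·x for each constraint:
  C1: 53 − 43 = 10  (slack)
  C2: 22 − 22 = 0  (binding)
  C3: 24 − 24 = 0  (binding)
  C4: 55 − 45 = 10  (slack)

Optimal: a = 10, b = 1
Binding: C2, C3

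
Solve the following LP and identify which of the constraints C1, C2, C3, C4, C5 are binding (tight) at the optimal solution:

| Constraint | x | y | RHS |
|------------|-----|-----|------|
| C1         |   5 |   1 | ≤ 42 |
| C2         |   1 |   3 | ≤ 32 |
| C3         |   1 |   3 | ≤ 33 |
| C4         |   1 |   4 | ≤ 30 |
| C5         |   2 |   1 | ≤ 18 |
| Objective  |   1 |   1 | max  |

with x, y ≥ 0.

At x = 6, y = 6, compute slack b - a·x for each constraint:
  C1: 42 − 36 = 6  (slack)
  C2: 32 − 24 = 8  (slack)
  C3: 33 − 24 = 9  (slack)
  C4: 30 − 30 = 0  (binding)
  C5: 18 − 18 = 0  (binding)

Optimal: x = 6, y = 6
Binding: C4, C5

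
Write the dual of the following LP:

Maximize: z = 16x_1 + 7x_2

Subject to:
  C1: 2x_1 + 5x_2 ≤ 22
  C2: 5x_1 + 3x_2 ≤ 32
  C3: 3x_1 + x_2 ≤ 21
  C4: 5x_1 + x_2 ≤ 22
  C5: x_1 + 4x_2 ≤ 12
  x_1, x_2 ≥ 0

Primal max cᵀx s.t. Ax ≤ b, x ≥ 0  →  Dual min bᵀy s.t. Aᵀy ≥ c, y ≥ 0.

Minimize: z = 22y1 + 32y2 + 21y3 + 22y4 + 12y5

Subject to:
  2y1 + 5y2 + 3y3 + 5y4 + y5 ≥ 16
  5y1 + 3y2 + y3 + y4 + 4y5 ≥ 7
  y1, y2, y3, y4, y5 ≥ 0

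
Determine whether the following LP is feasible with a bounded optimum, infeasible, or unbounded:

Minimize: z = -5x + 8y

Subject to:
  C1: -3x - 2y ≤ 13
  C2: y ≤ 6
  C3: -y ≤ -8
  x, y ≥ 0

Infeasible (no feasible solution exists)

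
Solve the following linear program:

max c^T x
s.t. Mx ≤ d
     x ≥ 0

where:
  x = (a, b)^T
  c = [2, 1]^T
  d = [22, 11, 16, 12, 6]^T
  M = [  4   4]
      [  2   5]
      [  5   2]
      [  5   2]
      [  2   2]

Evaluate the objective at each vertex of the feasible region:
  z(0, 0) = 0
  z(2.4, 0) = 4.8
  z(2, 1) = 5  ←
  z(1.333, 1.667) = 4.333
  z(0, 2.2) = 2.2
The maximum is at a = 2, b = 1.

a = 2, b = 1, z = 5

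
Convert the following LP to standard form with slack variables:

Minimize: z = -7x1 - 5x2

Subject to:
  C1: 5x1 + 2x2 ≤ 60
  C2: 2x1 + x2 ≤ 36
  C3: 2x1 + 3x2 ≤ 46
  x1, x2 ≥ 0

min z = -7x1 - 5x2

s.t.
  5x1 + 2x2 + s1 = 60
  2x1 + x2 + s2 = 36
  2x1 + 3x2 + s3 = 46
  x1, x2, s1, s2, s3 ≥ 0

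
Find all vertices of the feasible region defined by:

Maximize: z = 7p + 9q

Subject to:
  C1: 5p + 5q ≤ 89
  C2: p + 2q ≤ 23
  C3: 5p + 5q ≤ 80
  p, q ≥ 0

(0, 0), (16, 0), (9, 7), (0, 11.5)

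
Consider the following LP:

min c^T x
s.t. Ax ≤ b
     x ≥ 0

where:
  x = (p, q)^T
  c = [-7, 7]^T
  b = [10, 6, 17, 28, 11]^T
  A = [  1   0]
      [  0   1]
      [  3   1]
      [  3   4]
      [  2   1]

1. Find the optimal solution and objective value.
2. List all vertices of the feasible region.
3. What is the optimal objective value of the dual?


1. p = 5.5, q = 0, z = -38.5
2. (0, 0), (5.5, 0), (3.2, 4.6), (1.333, 6), (0, 6)
3. -38.5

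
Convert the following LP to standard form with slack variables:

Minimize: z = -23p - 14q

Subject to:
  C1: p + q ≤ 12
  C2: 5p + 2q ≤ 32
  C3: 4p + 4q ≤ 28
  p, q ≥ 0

min z = -23p - 14q

s.t.
  p + q + s1 = 12
  5p + 2q + s2 = 32
  4p + 4q + s3 = 28
  p, q, s1, s2, s3 ≥ 0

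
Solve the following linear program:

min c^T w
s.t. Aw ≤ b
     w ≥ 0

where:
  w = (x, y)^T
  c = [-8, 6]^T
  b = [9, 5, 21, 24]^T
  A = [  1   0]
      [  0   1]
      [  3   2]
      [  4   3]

Evaluate the objective at each vertex of the feasible region:
  z(0, 0) = 0
  z(6, 0) = -48  ←
  z(2.25, 5) = 12
  z(0, 5) = 30
The minimum is at x = 6, y = 0.

x = 6, y = 0, z = -48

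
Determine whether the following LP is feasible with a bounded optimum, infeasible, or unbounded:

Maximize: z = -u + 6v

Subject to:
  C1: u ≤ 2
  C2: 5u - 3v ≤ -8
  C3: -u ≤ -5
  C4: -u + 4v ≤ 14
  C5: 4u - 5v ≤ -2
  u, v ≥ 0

Infeasible (no feasible solution exists)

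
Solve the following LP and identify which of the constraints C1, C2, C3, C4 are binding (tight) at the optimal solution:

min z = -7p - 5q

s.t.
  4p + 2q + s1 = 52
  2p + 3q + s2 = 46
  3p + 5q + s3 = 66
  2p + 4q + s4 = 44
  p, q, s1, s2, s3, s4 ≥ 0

At p = 10, q = 6, compute slack b - a·x for each constraint:
  C1: 52 − 52 = 0  (binding)
  C2: 46 − 38 = 8  (slack)
  C3: 66 − 60 = 6  (slack)
  C4: 44 − 44 = 0  (binding)

Optimal: p = 10, q = 6
Binding: C1, C4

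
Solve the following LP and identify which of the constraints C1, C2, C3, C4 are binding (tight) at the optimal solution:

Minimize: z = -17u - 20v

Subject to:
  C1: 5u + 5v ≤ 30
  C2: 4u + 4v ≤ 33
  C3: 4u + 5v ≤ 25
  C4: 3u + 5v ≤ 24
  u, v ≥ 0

At u = 5, v = 1, compute slack b - a·x for each constraint:
  C1: 30 − 30 = 0  (binding)
  C2: 33 − 24 = 9  (slack)
  C3: 25 − 25 = 0  (binding)
  C4: 24 − 20 = 4  (slack)

Optimal: u = 5, v = 1
Binding: C1, C3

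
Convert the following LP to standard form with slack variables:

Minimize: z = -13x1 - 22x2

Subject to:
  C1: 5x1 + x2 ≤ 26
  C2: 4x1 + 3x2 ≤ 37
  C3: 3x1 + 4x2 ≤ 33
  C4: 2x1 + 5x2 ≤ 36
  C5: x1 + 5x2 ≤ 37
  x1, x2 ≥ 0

min z = -13x1 - 22x2

s.t.
  5x1 + x2 + s1 = 26
  4x1 + 3x2 + s2 = 37
  3x1 + 4x2 + s3 = 33
  2x1 + 5x2 + s4 = 36
  x1 + 5x2 + s5 = 37
  x1, x2, s1, s2, s3, s4, s5 ≥ 0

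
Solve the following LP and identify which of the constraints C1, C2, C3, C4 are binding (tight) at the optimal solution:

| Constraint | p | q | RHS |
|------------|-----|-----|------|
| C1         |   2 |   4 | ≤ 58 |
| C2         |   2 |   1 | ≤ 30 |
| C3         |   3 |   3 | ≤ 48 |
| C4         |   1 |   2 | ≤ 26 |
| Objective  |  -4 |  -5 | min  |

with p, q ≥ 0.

At p = 6, q = 10, compute slack b - a·x for each constraint:
  C1: 58 − 52 = 6  (slack)
  C2: 30 − 22 = 8  (slack)
  C3: 48 − 48 = 0  (binding)
  C4: 26 − 26 = 0  (binding)

Optimal: p = 6, q = 10
Binding: C3, C4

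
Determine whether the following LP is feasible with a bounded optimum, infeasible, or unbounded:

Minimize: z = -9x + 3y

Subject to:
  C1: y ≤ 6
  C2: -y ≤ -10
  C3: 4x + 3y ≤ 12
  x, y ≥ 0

Infeasible (no feasible solution exists)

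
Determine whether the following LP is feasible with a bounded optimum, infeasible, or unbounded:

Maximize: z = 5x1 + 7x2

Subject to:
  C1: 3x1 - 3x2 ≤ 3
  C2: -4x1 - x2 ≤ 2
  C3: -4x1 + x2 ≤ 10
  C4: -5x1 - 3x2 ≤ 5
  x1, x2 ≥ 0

Unbounded (objective can increase without bound)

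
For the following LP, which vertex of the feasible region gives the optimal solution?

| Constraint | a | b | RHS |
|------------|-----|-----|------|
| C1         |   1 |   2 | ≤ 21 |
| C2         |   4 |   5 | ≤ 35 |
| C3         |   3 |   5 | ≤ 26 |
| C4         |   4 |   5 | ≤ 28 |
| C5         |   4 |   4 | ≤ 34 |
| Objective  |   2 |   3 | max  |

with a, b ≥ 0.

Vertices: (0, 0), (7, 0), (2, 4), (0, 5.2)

Evaluate the objective at each vertex of the feasible region:
  z(0, 0) = 0
  z(7, 0) = 14
  z(2, 4) = 16  ←
  z(0, 5.2) = 15.6
The maximum is at a = 2, b = 4.

(2, 4)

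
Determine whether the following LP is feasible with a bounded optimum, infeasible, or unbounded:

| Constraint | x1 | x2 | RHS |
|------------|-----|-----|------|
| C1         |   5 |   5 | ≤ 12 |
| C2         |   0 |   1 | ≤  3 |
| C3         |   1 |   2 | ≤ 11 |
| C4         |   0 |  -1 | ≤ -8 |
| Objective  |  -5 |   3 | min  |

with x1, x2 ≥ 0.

Infeasible (no feasible solution exists)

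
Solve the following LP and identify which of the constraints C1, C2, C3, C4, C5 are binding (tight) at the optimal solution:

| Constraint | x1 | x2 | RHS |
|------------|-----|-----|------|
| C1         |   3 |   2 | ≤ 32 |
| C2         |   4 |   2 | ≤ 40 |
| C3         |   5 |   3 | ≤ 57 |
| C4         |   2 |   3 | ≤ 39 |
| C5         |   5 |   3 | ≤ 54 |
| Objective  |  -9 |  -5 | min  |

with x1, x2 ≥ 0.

At x1 = 8, x2 = 4, compute slack b - a·x for each constraint:
  C1: 32 − 32 = 0  (binding)
  C2: 40 − 40 = 0  (binding)
  C3: 57 − 52 = 5  (slack)
  C4: 39 − 28 = 11  (slack)
  C5: 54 − 52 = 2  (slack)

Optimal: x1 = 8, x2 = 4
Binding: C1, C2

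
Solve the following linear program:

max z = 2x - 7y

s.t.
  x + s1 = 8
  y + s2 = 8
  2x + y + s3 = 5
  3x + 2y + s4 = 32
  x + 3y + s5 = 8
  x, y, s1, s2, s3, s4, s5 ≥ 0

Evaluate the objective at each vertex of the feasible region:
  z(0, 0) = 0
  z(2.5, 0) = 5  ←
  z(1.4, 2.2) = -12.6
  z(0, 2.667) = -18.67
The maximum is at x = 2.5, y = 0.

x = 2.5, y = 0, z = 5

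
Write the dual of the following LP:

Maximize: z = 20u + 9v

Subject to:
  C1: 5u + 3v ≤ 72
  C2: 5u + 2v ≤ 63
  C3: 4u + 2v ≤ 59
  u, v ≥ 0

Primal max cᵀx s.t. Ax ≤ b, x ≥ 0  →  Dual min bᵀy s.t. Aᵀy ≥ c, y ≥ 0.

Minimize: z = 72y1 + 63y2 + 59y3

Subject to:
  5y1 + 5y2 + 4y3 ≥ 20
  3y1 + 2y2 + 2y3 ≥ 9
  y1, y2, y3 ≥ 0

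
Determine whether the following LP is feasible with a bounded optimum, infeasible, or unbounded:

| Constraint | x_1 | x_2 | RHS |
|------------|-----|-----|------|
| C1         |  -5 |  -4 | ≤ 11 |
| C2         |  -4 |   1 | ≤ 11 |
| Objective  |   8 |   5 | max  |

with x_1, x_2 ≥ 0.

Unbounded (objective can increase without bound)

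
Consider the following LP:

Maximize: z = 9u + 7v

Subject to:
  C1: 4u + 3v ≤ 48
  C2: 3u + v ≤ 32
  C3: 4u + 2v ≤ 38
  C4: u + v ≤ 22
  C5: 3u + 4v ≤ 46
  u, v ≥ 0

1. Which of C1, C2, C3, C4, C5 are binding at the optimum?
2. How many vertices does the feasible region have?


1. C3, C5
2. 4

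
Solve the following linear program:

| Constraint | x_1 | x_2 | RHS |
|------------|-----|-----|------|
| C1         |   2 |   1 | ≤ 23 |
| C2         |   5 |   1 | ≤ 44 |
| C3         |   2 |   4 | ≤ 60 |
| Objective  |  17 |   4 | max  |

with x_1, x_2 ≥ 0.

Evaluate the objective at each vertex of the feasible region:
  z(0, 0) = 0
  z(8.8, 0) = 149.6
  z(7, 9) = 155  ←
  z(5.333, 12.33) = 140
  z(0, 15) = 60
The maximum is at x_1 = 7, x_2 = 9.

x_1 = 7, x_2 = 9, z = 155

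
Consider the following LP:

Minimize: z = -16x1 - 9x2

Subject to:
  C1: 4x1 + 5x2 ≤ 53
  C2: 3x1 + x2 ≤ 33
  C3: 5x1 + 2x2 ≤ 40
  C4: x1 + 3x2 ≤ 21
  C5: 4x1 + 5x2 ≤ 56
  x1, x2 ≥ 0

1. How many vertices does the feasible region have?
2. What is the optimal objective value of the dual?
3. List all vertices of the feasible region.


1. 4
2. -141
3. (0, 0), (8, 0), (6, 5), (0, 7)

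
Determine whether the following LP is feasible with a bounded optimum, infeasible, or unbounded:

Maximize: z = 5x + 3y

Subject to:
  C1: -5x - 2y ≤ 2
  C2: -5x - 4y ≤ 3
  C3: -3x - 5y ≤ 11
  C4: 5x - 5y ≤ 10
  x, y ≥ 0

Unbounded (objective can increase without bound)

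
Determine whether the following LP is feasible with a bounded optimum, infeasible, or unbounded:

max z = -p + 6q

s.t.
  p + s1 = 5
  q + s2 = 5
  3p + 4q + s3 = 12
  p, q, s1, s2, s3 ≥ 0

Feasible with a bounded optimal solution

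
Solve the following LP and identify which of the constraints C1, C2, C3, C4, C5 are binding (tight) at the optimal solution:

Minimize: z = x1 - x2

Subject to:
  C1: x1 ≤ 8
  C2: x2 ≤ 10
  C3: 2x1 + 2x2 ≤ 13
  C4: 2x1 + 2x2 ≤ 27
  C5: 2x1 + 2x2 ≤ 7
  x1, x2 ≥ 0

At x1 = 0, x2 = 3.5, compute slack b - a·x for each constraint:
  C1: 8 − 0 = 8  (slack)
  C2: 10 − 3.5 = 6.5  (slack)
  C3: 13 − 7 = 6  (slack)
  C4: 27 − 7 = 20  (slack)
  C5: 7 − 7 = 0  (binding)

Optimal: x1 = 0, x2 = 3.5
Binding: C5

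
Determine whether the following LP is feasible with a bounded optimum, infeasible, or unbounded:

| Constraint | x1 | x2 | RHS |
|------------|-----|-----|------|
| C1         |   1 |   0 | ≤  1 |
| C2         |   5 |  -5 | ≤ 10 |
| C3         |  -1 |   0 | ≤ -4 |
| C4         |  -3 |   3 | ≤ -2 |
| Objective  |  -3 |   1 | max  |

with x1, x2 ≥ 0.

Infeasible (no feasible solution exists)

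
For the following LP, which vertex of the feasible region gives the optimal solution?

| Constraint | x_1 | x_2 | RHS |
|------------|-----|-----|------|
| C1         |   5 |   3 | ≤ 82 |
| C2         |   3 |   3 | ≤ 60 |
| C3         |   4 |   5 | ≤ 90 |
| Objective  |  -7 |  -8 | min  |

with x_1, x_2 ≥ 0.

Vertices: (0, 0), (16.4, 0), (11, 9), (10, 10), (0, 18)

Evaluate the objective at each vertex of the feasible region:
  z(0, 0) = 0
  z(16.4, 0) = -114.8
  z(11, 9) = -149
  z(10, 10) = -150  ←
  z(0, 18) = -144
The minimum is at x_1 = 10, x_2 = 10.

(10, 10)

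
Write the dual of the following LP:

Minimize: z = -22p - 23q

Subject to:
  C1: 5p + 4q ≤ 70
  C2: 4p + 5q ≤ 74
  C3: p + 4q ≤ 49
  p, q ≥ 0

Primal min cᵀx s.t. Ax ≤ b, x ≥ 0  →  Dual max −bᵀy s.t. Aᵀy ≥ −c, y ≥ 0.

Maximize: z = -70y1 - 74y2 - 49y3

Subject to:
  5y1 + 4y2 + y3 ≥ 22
  4y1 + 5y2 + 4y3 ≥ 23
  y1, y2, y3 ≥ 0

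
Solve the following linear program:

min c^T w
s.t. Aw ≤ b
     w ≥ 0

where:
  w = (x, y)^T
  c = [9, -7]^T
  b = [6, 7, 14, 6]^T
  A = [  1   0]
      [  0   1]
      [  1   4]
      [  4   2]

Evaluate the objective at each vertex of the feasible region:
  z(0, 0) = 0
  z(1.5, 0) = 13.5
  z(0, 3) = -21  ←
The minimum is at x = 0, y = 3.

x = 0, y = 3, z = -21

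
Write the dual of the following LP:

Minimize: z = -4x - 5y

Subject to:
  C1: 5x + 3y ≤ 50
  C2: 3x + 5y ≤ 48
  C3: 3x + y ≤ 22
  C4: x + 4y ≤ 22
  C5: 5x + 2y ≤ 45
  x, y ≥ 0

Primal min cᵀx s.t. Ax ≤ b, x ≥ 0  →  Dual max −bᵀy s.t. Aᵀy ≥ −c, y ≥ 0.

Maximize: z = -50y1 - 48y2 - 22y3 - 22y4 - 45y5

Subject to:
  5y1 + 3y2 + 3y3 + y4 + 5y5 ≥ 4
  3y1 + 5y2 + y3 + 4y4 + 2y5 ≥ 5
  y1, y2, y3, y4, y5 ≥ 0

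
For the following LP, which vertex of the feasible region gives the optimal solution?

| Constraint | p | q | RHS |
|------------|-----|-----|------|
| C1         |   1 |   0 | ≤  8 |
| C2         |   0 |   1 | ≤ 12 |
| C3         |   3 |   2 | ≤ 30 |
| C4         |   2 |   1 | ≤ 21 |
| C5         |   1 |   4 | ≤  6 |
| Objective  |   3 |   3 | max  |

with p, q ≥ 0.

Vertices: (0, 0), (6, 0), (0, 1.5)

Evaluate the objective at each vertex of the feasible region:
  z(0, 0) = 0
  z(6, 0) = 18  ←
  z(0, 1.5) = 4.5
The maximum is at p = 6, q = 0.

(6, 0)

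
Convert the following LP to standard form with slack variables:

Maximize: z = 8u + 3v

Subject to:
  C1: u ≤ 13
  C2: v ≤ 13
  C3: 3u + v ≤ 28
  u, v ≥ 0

max z = 8u + 3v

s.t.
  u + s1 = 13
  v + s2 = 13
  3u + v + s3 = 28
  u, v, s1, s2, s3 ≥ 0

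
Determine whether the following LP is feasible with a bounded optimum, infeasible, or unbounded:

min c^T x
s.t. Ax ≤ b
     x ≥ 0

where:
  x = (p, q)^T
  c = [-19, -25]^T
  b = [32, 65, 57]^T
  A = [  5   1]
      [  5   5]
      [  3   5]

Feasible with a bounded optimal solution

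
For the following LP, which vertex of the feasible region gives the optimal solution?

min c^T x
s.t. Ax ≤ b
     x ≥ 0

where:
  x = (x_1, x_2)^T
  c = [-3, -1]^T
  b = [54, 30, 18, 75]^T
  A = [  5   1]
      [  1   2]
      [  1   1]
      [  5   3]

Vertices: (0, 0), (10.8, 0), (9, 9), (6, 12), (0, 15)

Evaluate the objective at each vertex of the feasible region:
  z(0, 0) = 0
  z(10.8, 0) = -32.4
  z(9, 9) = -36  ←
  z(6, 12) = -30
  z(0, 15) = -15
The minimum is at x_1 = 9, x_2 = 9.

(9, 9)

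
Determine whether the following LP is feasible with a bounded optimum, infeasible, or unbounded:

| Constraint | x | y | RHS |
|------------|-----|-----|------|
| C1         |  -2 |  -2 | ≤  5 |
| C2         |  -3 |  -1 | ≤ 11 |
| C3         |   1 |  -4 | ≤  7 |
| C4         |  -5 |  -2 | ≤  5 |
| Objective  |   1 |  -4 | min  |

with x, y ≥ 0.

Unbounded (objective can decrease without bound)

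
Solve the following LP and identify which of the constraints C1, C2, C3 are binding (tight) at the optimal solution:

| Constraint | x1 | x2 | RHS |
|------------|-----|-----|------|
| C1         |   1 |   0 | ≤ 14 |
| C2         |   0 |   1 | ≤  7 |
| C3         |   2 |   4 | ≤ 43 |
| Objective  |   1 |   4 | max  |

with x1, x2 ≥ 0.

At x1 = 7.5, x2 = 7, compute slack b - a·x for each constraint:
  C1: 14 − 7.5 = 6.5  (slack)
  C2: 7 − 7 = 0  (binding)
  C3: 43 − 43 = 0  (binding)

Optimal: x1 = 7.5, x2 = 7
Binding: C2, C3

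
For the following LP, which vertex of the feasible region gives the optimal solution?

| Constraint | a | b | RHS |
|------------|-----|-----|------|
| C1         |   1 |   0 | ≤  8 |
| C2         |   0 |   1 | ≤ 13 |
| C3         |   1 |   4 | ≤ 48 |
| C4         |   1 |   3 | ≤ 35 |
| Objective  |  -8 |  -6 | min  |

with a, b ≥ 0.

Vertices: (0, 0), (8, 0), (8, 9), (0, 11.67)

Evaluate the objective at each vertex of the feasible region:
  z(0, 0) = 0
  z(8, 0) = -64
  z(8, 9) = -118  ←
  z(0, 11.67) = -70
The minimum is at a = 8, b = 9.

(8, 9)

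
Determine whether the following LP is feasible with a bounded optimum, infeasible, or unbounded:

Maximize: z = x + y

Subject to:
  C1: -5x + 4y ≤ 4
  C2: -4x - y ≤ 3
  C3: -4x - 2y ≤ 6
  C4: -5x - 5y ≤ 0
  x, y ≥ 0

Unbounded (objective can increase without bound)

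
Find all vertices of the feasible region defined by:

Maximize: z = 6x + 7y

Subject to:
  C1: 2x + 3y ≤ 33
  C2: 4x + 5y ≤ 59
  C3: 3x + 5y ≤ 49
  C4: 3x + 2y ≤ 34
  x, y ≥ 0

(0, 0), (11.33, 0), (8, 5), (0, 9.8)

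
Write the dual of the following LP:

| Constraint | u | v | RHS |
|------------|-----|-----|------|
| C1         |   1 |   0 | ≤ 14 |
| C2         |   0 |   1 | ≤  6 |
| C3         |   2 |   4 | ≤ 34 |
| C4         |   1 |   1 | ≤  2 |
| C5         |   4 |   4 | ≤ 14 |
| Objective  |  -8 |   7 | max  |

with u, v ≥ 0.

Primal max cᵀx s.t. Ax ≤ b, x ≥ 0  →  Dual min bᵀy s.t. Aᵀy ≥ c, y ≥ 0.

Minimize: z = 14y1 + 6y2 + 34y3 + 2y4 + 14y5

Subject to:
  y1 + 2y3 + y4 + 4y5 ≥ -8
  y2 + 4y3 + y4 + 4y5 ≥ 7
  y1, y2, y3, y4, y5 ≥ 0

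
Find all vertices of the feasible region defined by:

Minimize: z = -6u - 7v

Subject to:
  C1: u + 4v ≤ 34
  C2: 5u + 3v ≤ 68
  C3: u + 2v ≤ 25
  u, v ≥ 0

(0, 0), (13.6, 0), (10, 6), (0, 8.5)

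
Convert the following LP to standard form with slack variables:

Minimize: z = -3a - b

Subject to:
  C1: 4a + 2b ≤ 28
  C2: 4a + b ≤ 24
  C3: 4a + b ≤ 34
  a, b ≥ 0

min z = -3a - b

s.t.
  4a + 2b + s1 = 28
  4a + b + s2 = 24
  4a + b + s3 = 34
  a, b, s1, s2, s3 ≥ 0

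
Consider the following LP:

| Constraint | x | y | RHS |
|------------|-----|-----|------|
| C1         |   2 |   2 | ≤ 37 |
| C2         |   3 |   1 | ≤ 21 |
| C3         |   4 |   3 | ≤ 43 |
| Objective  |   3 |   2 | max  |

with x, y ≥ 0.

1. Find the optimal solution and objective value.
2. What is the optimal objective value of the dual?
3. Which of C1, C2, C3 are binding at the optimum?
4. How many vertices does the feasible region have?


1. x = 4, y = 9, z = 30
2. 30
3. C2, C3
4. 4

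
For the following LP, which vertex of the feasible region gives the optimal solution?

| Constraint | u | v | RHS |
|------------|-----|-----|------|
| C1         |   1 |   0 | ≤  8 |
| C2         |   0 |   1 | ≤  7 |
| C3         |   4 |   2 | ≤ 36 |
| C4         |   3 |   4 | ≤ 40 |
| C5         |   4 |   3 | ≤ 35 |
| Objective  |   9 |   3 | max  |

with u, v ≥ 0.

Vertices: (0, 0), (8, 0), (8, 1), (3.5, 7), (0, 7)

Evaluate the objective at each vertex of the feasible region:
  z(0, 0) = 0
  z(8, 0) = 72
  z(8, 1) = 75  ←
  z(3.5, 7) = 52.5
  z(0, 7) = 21
The maximum is at u = 8, v = 1.

(8, 1)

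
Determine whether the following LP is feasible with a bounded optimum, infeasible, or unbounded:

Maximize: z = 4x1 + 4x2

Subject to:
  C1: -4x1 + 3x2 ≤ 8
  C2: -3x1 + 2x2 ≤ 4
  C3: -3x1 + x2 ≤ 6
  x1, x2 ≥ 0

Unbounded (objective can increase without bound)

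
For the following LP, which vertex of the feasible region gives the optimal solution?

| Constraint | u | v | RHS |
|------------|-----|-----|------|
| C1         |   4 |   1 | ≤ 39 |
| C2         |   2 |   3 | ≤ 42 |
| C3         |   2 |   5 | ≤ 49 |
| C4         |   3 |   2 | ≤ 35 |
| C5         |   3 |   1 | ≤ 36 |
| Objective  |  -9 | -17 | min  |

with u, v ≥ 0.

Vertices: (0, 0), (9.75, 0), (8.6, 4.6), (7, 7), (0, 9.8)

Evaluate the objective at each vertex of the feasible region:
  z(0, 0) = 0
  z(9.75, 0) = -87.75
  z(8.6, 4.6) = -155.6
  z(7, 7) = -182  ←
  z(0, 9.8) = -166.6
The minimum is at u = 7, v = 7.

(7, 7)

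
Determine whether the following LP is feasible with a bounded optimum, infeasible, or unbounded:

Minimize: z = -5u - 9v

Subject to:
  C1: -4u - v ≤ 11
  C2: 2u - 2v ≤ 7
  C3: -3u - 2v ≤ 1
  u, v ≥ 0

Unbounded (objective can decrease without bound)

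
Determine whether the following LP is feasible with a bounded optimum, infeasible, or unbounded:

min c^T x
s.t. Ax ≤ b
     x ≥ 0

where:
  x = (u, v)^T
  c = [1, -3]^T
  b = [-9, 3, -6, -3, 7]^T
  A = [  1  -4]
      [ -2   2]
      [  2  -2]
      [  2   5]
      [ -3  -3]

Infeasible (no feasible solution exists)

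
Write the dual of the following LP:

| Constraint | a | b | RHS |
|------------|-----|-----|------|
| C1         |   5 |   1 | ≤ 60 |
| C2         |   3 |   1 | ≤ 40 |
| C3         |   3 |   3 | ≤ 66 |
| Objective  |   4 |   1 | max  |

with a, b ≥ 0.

Primal max cᵀx s.t. Ax ≤ b, x ≥ 0  →  Dual min bᵀy s.t. Aᵀy ≥ c, y ≥ 0.

Minimize: z = 60y1 + 40y2 + 66y3

Subject to:
  5y1 + 3y2 + 3y3 ≥ 4
  y1 + y2 + 3y3 ≥ 1
  y1, y2, y3 ≥ 0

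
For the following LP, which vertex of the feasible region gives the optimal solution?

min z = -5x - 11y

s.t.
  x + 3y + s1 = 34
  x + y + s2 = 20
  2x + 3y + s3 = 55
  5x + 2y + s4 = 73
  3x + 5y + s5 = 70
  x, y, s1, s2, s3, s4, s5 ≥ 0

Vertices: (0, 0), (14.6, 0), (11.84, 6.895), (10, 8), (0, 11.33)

Evaluate the objective at each vertex of the feasible region:
  z(0, 0) = 0
  z(14.6, 0) = -73
  z(11.84, 6.895) = -135.1
  z(10, 8) = -138  ←
  z(0, 11.33) = -124.7
The minimum is at x = 10, y = 8.

(10, 8)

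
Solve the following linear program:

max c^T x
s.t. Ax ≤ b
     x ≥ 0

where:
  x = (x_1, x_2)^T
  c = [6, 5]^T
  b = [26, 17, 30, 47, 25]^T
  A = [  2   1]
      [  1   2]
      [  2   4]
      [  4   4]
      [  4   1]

Evaluate the objective at each vertex of the feasible region:
  z(0, 0) = 0
  z(6.25, 0) = 37.5
  z(5, 5) = 55  ←
  z(0, 7.5) = 37.5
The maximum is at x_1 = 5, x_2 = 5.

x_1 = 5, x_2 = 5, z = 55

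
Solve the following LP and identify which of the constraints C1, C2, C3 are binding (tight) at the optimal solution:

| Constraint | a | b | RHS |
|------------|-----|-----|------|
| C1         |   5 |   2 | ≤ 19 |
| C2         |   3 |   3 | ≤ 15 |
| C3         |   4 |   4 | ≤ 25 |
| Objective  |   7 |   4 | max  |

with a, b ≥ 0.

At a = 3, b = 2, compute slack b - a·x for each constraint:
  C1: 19 − 19 = 0  (binding)
  C2: 15 − 15 = 0  (binding)
  C3: 25 − 20 = 5  (slack)

Optimal: a = 3, b = 2
Binding: C1, C2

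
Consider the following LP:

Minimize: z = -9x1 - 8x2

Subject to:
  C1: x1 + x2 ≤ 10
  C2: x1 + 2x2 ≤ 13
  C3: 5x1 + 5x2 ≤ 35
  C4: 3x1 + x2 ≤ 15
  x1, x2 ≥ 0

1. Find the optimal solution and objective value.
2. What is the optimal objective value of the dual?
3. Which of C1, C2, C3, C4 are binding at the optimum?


1. x1 = 4, x2 = 3, z = -60
2. -60
3. C3, C4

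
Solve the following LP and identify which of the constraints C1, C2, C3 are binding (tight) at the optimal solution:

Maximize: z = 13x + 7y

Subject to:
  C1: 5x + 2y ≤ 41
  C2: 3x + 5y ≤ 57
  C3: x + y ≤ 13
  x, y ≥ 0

At x = 5, y = 8, compute slack b - a·x for each constraint:
  C1: 41 − 41 = 0  (binding)
  C2: 57 − 55 = 2  (slack)
  C3: 13 − 13 = 0  (binding)

Optimal: x = 5, y = 8
Binding: C1, C3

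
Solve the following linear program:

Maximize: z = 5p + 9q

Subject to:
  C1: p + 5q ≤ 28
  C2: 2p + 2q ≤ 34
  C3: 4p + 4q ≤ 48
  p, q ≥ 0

Evaluate the objective at each vertex of the feasible region:
  z(0, 0) = 0
  z(12, 0) = 60
  z(8, 4) = 76  ←
  z(0, 5.6) = 50.4
The maximum is at p = 8, q = 4.

p = 8, q = 4, z = 76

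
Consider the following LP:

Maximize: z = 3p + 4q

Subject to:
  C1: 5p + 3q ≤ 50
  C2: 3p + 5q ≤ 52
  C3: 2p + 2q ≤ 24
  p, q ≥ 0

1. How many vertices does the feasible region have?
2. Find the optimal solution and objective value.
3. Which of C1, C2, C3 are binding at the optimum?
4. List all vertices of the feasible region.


1. 5
2. p = 4, q = 8, z = 44
3. C2, C3
4. (0, 0), (10, 0), (7, 5), (4, 8), (0, 10.4)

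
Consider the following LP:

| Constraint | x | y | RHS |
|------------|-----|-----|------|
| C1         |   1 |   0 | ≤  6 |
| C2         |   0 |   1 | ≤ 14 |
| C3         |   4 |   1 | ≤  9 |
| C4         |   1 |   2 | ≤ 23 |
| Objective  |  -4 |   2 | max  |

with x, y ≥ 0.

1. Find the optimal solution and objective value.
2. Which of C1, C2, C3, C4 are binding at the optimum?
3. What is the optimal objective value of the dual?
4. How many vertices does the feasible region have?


1. x = 0, y = 9, z = 18
2. C3
3. 18
4. 3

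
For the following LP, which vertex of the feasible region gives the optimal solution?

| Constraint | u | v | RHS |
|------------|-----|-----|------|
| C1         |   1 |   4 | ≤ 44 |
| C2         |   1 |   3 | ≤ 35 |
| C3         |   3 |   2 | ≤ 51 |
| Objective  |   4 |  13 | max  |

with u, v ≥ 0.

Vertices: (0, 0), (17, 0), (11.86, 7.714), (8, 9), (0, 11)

Evaluate the objective at each vertex of the feasible region:
  z(0, 0) = 0
  z(17, 0) = 68
  z(11.86, 7.714) = 147.7
  z(8, 9) = 149  ←
  z(0, 11) = 143
The maximum is at u = 8, v = 9.

(8, 9)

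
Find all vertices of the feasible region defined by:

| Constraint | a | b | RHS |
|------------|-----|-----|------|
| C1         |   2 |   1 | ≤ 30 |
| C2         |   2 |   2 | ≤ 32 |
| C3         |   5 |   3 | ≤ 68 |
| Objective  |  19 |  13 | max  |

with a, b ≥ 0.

(0, 0), (13.6, 0), (10, 6), (0, 16)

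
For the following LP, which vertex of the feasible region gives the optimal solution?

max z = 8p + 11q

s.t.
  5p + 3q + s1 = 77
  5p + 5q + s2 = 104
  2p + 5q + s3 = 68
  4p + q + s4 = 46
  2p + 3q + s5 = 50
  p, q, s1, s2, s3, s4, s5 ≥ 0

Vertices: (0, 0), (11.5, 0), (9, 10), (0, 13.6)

Evaluate the objective at each vertex of the feasible region:
  z(0, 0) = 0
  z(11.5, 0) = 92
  z(9, 10) = 182  ←
  z(0, 13.6) = 149.6
The maximum is at p = 9, q = 10.

(9, 10)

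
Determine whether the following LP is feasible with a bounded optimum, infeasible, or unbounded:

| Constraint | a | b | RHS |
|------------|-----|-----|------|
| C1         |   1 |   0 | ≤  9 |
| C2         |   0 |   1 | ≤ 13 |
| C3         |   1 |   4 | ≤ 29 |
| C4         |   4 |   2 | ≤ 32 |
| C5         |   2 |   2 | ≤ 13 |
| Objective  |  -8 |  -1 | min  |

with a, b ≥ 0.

Feasible with a bounded optimal solution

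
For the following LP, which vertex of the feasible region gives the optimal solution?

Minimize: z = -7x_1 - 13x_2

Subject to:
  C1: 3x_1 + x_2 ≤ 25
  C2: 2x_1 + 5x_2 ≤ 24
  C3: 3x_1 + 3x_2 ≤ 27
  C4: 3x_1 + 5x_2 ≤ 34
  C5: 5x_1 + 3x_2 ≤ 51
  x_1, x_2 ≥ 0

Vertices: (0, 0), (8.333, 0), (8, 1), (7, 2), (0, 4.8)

Evaluate the objective at each vertex of the feasible region:
  z(0, 0) = 0
  z(8.333, 0) = -58.33
  z(8, 1) = -69
  z(7, 2) = -75  ←
  z(0, 4.8) = -62.4
The minimum is at x_1 = 7, x_2 = 2.

(7, 2)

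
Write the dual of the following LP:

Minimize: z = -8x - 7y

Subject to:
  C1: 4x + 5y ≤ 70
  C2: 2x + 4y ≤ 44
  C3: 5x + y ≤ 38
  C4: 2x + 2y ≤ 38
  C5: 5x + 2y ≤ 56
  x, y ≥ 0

Primal min cᵀx s.t. Ax ≤ b, x ≥ 0  →  Dual max −bᵀy s.t. Aᵀy ≥ −c, y ≥ 0.

Maximize: z = -70y1 - 44y2 - 38y3 - 38y4 - 56y5

Subject to:
  4y1 + 2y2 + 5y3 + 2y4 + 5y5 ≥ 8
  5y1 + 4y2 + y3 + 2y4 + 2y5 ≥ 7
  y1, y2, y3, y4, y5 ≥ 0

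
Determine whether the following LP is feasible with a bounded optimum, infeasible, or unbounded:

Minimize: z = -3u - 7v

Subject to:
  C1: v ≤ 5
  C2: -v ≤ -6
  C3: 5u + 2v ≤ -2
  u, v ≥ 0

Infeasible (no feasible solution exists)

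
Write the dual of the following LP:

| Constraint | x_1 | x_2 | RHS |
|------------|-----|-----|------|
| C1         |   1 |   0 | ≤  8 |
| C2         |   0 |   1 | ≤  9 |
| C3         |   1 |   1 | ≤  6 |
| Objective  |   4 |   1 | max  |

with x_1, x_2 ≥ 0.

Primal max cᵀx s.t. Ax ≤ b, x ≥ 0  →  Dual min bᵀy s.t. Aᵀy ≥ c, y ≥ 0.

Minimize: z = 8y1 + 9y2 + 6y3

Subject to:
  y1 + y3 ≥ 4
  y2 + y3 ≥ 1
  y1, y2, y3 ≥ 0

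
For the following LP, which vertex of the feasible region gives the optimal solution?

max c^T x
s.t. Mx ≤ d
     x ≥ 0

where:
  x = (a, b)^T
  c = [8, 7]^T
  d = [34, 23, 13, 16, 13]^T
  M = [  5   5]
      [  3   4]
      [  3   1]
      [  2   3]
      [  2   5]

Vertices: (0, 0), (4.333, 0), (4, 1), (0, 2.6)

Evaluate the objective at each vertex of the feasible region:
  z(0, 0) = 0
  z(4.333, 0) = 34.67
  z(4, 1) = 39  ←
  z(0, 2.6) = 18.2
The maximum is at a = 4, b = 1.

(4, 1)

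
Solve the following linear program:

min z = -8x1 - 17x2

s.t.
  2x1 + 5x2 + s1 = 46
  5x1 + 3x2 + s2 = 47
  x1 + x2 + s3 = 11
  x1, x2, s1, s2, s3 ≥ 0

Evaluate the objective at each vertex of the feasible region:
  z(0, 0) = 0
  z(9.4, 0) = -75.2
  z(7, 4) = -124
  z(3, 8) = -160  ←
  z(0, 9.2) = -156.4
The minimum is at x1 = 3, x2 = 8.

x1 = 3, x2 = 8, z = -160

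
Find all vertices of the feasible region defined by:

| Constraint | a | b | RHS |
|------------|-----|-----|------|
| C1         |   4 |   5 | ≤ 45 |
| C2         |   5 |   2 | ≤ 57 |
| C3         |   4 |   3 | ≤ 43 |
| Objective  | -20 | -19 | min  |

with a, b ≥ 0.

(0, 0), (10.75, 0), (10, 1), (0, 9)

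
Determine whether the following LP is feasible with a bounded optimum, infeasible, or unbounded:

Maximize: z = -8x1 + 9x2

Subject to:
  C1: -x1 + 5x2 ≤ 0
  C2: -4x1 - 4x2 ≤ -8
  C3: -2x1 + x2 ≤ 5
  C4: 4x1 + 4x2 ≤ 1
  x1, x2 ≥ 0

Infeasible (no feasible solution exists)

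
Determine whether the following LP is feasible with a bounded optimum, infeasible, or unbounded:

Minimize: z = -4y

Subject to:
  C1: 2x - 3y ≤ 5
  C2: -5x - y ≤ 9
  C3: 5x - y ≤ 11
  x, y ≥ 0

Unbounded (objective can decrease without bound)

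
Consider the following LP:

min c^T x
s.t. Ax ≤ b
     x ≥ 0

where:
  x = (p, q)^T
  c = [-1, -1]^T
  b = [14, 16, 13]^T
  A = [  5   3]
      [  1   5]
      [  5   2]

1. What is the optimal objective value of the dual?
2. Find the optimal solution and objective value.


1. -4
2. p = 1, q = 3, z = -4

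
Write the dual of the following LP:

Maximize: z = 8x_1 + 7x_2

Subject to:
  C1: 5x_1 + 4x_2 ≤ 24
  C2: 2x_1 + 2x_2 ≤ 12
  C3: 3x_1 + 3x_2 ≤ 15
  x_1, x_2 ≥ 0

Primal max cᵀx s.t. Ax ≤ b, x ≥ 0  →  Dual min bᵀy s.t. Aᵀy ≥ c, y ≥ 0.

Minimize: z = 24y1 + 12y2 + 15y3

Subject to:
  5y1 + 2y2 + 3y3 ≥ 8
  4y1 + 2y2 + 3y3 ≥ 7
  y1, y2, y3 ≥ 0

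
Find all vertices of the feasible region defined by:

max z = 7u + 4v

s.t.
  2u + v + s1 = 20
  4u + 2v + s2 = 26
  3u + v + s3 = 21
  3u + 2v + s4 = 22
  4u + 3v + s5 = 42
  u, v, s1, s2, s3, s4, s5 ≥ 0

(0, 0), (6.5, 0), (4, 5), (0, 11)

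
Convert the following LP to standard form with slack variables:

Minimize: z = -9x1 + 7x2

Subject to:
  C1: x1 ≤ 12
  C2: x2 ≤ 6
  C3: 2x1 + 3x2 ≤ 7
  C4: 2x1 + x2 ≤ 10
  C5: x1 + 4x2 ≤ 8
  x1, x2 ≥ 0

min z = -9x1 + 7x2

s.t.
  x1 + s1 = 12
  x2 + s2 = 6
  2x1 + 3x2 + s3 = 7
  2x1 + x2 + s4 = 10
  x1 + 4x2 + s5 = 8
  x1, x2, s1, s2, s3, s4, s5 ≥ 0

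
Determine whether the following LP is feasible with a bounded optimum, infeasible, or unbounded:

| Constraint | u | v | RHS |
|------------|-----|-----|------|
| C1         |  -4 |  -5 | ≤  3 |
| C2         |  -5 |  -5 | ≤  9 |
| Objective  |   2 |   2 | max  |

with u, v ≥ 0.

Unbounded (objective can increase without bound)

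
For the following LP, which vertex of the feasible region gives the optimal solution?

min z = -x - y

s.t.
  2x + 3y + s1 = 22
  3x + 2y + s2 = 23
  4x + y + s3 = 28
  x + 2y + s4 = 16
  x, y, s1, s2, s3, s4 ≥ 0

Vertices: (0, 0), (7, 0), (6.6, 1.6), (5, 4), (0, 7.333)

Evaluate the objective at each vertex of the feasible region:
  z(0, 0) = 0
  z(7, 0) = -7
  z(6.6, 1.6) = -8.2
  z(5, 4) = -9  ←
  z(0, 7.333) = -7.333
The minimum is at x = 5, y = 4.

(5, 4)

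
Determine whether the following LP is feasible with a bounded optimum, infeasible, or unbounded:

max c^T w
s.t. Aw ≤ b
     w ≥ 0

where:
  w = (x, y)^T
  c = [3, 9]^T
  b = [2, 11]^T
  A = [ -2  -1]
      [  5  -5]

Unbounded (objective can increase without bound)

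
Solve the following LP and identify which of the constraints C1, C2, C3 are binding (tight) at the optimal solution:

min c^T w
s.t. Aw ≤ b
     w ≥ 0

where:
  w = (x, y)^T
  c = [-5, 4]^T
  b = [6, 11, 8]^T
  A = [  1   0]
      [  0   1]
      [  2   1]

At x = 4, y = 0, compute slack b - a·x for each constraint:
  C1: 6 − 4 = 2  (slack)
  C2: 11 − 0 = 11  (slack)
  C3: 8 − 8 = 0  (binding)

Optimal: x = 4, y = 0
Binding: C3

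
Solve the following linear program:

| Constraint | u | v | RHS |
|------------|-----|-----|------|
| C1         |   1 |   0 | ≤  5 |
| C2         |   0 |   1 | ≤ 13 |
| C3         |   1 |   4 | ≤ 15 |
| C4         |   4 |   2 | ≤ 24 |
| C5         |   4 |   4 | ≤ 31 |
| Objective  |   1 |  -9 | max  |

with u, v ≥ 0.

Evaluate the objective at each vertex of the feasible region:
  z(0, 0) = 0
  z(5, 0) = 5  ←
  z(5, 2) = -13
  z(4.714, 2.571) = -18.43
  z(0, 3.75) = -33.75
The maximum is at u = 5, v = 0.

u = 5, v = 0, z = 5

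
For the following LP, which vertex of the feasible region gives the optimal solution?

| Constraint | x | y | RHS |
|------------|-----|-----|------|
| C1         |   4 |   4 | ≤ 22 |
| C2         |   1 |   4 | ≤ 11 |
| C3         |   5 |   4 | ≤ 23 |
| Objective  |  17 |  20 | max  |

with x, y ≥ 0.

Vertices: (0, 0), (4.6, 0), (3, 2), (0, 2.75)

Evaluate the objective at each vertex of the feasible region:
  z(0, 0) = 0
  z(4.6, 0) = 78.2
  z(3, 2) = 91  ←
  z(0, 2.75) = 55
The maximum is at x = 3, y = 2.

(3, 2)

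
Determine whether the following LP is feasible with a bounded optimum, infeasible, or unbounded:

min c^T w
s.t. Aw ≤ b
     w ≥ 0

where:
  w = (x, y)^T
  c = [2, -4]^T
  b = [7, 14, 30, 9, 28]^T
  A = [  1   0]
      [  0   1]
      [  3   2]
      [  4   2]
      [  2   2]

Feasible with a bounded optimal solution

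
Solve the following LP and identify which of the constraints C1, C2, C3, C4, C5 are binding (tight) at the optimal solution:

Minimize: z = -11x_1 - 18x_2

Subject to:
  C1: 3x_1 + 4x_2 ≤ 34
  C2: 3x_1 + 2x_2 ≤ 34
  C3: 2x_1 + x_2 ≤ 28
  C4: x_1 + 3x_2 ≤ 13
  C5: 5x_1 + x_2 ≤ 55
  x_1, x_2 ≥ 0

At x_1 = 10, x_2 = 1, compute slack b - a·x for each constraint:
  C1: 34 − 34 = 0  (binding)
  C2: 34 − 32 = 2  (slack)
  C3: 28 − 21 = 7  (slack)
  C4: 13 − 13 = 0  (binding)
  C5: 55 − 51 = 4  (slack)

Optimal: x_1 = 10, x_2 = 1
Binding: C1, C4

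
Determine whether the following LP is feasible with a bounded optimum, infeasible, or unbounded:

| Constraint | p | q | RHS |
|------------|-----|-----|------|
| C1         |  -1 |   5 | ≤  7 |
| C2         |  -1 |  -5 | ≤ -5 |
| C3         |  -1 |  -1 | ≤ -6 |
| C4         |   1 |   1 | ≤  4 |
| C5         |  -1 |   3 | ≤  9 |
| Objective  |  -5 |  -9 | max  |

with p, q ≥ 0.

Infeasible (no feasible solution exists)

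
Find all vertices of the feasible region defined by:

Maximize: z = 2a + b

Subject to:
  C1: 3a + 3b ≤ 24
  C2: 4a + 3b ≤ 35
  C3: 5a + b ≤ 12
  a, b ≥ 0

(0, 0), (2.4, 0), (1, 7), (0, 8)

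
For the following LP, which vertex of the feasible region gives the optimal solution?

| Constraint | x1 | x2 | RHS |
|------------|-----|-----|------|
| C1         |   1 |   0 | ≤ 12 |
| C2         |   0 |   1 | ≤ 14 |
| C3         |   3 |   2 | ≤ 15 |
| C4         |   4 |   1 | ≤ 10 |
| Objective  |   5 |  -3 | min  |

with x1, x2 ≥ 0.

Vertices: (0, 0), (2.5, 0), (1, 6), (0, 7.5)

Evaluate the objective at each vertex of the feasible region:
  z(0, 0) = 0
  z(2.5, 0) = 12.5
  z(1, 6) = -13
  z(0, 7.5) = -22.5  ←
The minimum is at x1 = 0, x2 = 7.5.

(0, 7.5)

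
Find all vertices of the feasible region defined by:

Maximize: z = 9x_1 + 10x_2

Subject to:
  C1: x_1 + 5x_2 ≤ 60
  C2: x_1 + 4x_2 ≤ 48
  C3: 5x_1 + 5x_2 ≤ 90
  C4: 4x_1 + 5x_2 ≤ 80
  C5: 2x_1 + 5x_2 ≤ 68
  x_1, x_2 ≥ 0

(0, 0), (18, 0), (10, 8), (7.273, 10.18), (0, 12)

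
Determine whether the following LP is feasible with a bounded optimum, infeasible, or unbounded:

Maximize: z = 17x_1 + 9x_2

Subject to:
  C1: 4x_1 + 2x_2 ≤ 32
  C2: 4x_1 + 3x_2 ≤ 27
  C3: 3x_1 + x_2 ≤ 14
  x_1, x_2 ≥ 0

Feasible with a bounded optimal solution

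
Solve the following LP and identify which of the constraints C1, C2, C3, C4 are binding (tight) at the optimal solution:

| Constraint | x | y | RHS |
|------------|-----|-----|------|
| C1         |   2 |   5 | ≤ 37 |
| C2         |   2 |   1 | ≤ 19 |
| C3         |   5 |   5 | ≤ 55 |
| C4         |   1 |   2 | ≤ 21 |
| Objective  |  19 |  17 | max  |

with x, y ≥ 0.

At x = 8, y = 3, compute slack b - a·x for each constraint:
  C1: 37 − 31 = 6  (slack)
  C2: 19 − 19 = 0  (binding)
  C3: 55 − 55 = 0  (binding)
  C4: 21 − 14 = 7  (slack)

Optimal: x = 8, y = 3
Binding: C2, C3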